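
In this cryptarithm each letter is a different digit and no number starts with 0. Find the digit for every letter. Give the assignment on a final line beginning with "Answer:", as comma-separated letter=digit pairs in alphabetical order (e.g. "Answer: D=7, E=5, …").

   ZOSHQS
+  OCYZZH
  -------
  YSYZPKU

Step 1. [col 1: S + H ≡ U (mod 10)] no forcing yet in column 1 (carry-in 0); U=7 is free and consistent — try it. So U=7.
Step 2. [Y] Y is the leading digit of a 7-digit sum of two 6-digit numbers; the final carry is exactly 1, so Y=1.
Step 3. [col 1: S + H ≡ U (mod 10)] no forcing yet in column 1 (carry-in 0); H=2 is free and consistent — try it ⇒ H=2.
Step 4. [col 1: S + H ≡ U (mod 10)] in column 1 we have S+H≡U with carry-in 0; given H=2, U=7 and digits 1,2,7 already taken and all letters distinct, that pins S to 5. So S=5.
Step 5. [col 2: Q + Z ≡ K (mod 10)] K=0 is one option consistent with column 2 (Q + Z ≡ K (mod 10), carry-in 0) — take it ⇒ K=0.
Step 6. [col 2: Q + Z ≡ K (mod 10)] column 2 (Q + Z ≡ K (mod 10), carry-in 0) doesn't pin Z yet; pick Z=6 and continue ⇒ Z=6.
Step 7. [col 2: Q + Z ≡ K (mod 10)] column 2 reads Q+Z+carry(0)=K with Z=6, K=0; with digits 0,1,2,5,6,7 already taken and all letters distinct, the only value for Q is 4. So Q=4.
Step 8. [col 3: H + Z ≡ P (mod 10)] in column 3 we have H+Z≡P with carry-in 1; given H=2, Z=6 and digits 0,1,2,4,5,6,7 already taken and all letters distinct, that pins P to 9 ⇒ P=9.
Step 9. [col 5: O + C ≡ Y (mod 10)] column 5 (O + C ≡ Y (mod 10), carry-in 0) doesn't pin O yet; pick O=8 and continue. So O=8.
Step 10. [col 5: O + C ≡ Y (mod 10)] from column 5 (O=8, Y=1, carry-in 0, digits 0,1,2,4,5,6,7,8,9 already taken and all letters distinct): C must equal 3 ⇒ C=3.

Answer: C=3, H=2, K=0, O=8, P=9, Q=4, S=5, U=7, Y=1, Z=6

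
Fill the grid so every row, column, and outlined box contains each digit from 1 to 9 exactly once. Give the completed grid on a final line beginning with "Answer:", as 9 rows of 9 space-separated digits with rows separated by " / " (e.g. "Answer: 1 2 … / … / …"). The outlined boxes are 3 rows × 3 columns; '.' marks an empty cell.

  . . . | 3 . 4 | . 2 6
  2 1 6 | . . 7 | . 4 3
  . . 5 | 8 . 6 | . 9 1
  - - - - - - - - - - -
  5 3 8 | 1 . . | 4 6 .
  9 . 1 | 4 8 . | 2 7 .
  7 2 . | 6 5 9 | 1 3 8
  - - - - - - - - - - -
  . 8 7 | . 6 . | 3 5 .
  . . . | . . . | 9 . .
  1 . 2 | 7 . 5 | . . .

Step 1. [r7c1∈{4}] only 4 remains possible at r7c1, so r7c1=4.
Step 2. [r8c4∈{2}] r8c4 is down to just 2, so r8c4=2.
Step 3. [r9c5∈{3,4,9}] across row 9, 3 lands solely at r9c5, so r9c5=3.
Step 4. [r1c7∈{5,7,8}] in row 1, 5 fits only at r1c7 ⇒ r1c7=5.
Step 5. [r8c8∈{1,8}] r8c8 is the only open cell in col 8 admitting 1 ⇒ r8c8=1.
Step 6. [r8c1∈{3,6}] in col 1, 6 fits only at r8c1. So r8c1=6.
Step 7. [r1c3∈{9}] r1c3's peers cover all but 9 ⇒ r1c3=9.
Step 8. [r3c5∈{2}] nothing but 2 survives at r3c5, so r3c5=2.
Step 9. [r8c9∈{4,7}] in row 8, 7 fits only at r8c9. So r8c9=7.
Step 10. [r3c2∈{4,7}] row 3 places 4 nowhere but r3c2, so r3c2=4.
Step 11. [r9c8∈{8}] r9c8 is down to just 8 ⇒ r9c8=8.
Step 12. [r2c5∈{9}] r2c5's peers cover all but 9, so r2c5=9.
Step 13. [r6c3∈{4}] only 4 remains possible at r6c3. So r6c3=4.
Step 14. [r8c2∈{5}] r8c2 is down to just 5. So r8c2=5.
Step 15. [r8c3∈{3}] nothing but 3 survives at r8c3, so r8c3=3.
Step 16. [r2c4∈{5}] only 5 remains possible at r2c4. So r2c4=5.
Step 17. [r5c2∈{6}] r5c2 has the single candidate 6, so r5c2=6.
Step 18. [r2c7∈{8}] nothing but 8 survives at r2c7. So r2c7=8.
Step 19. [r1c1∈{8}] r1c1's peers cover all but 8. So r1c1=8.
Step 20. [r7c4∈{9}] nothing but 9 survives at r7c4. So r7c4=9.
Step 21. [r1c2∈{7}] only 7 remains possible at r1c2 ⇒ r1c2=7.
Step 22. [r5c6∈{3}] r5c6 has the single candidate 3 ⇒ r5c6=3.
Step 23. [r7c9∈{2}] r7c9 is down to just 2, so r7c9=2.
Step 24. [r5c9∈{5}] r5c9 is down to just 5. So r5c9=5.
Step 25. [r3c1∈{3}] r3c1 is down to just 3 ⇒ r3c1=3.
Step 26. [r4c5∈{7}] only 7 remains possible at r4c5 ⇒ r4c5=7.
Step 27. [r9c9∈{4}] r9c9 has the single candidate 4 ⇒ r9c9=4.
Step 28. [r7c6∈{1}] only 1 remains possible at r7c6 ⇒ r7c6=1.
Step 29. [r8c5∈{4}] only 4 remains possible at r8c5 ⇒ r8c5=4.
Step 30. [r1c5∈{1}] only 1 remains possible at r1c5 ⇒ r1c5=1.
Step 31. [r4c6∈{2}] only 2 remains possible at r4c6. So r4c6=2.
Step 32. [r4c9∈{9}] r4c9 has the single candidate 9 ⇒ r4c9=9.
Step 33. [r9c2∈{9}] r9c2's peers cover all but 9. So r9c2=9.
Step 34. [r3c7∈{7}] only 7 remains possible at r3c7, so r3c7=7.
Step 35. [r8c6∈{8}] r8c6 has the single candidate 8. So r8c6=8.
Step 36. [r9c7∈{6}] r9c7 is down to just 6. So r9c7=6.

Answer: 8 7 9 3 1 4 5 2 6 / 2 1 6 5 9 7 8 4 3 / 3 4 5 8 2 6 7 9 1 / 5 3 8 1 7 2 4 6 9 / 9 6 1 4 8 3 2 7 5 / 7 2 4 6 5 9 1 3 8 / 4 8 7 9 6 1 3 5 2 / 6 5 3 2 4 8 9 1 7 / 1 9 2 7 3 5 6 8 4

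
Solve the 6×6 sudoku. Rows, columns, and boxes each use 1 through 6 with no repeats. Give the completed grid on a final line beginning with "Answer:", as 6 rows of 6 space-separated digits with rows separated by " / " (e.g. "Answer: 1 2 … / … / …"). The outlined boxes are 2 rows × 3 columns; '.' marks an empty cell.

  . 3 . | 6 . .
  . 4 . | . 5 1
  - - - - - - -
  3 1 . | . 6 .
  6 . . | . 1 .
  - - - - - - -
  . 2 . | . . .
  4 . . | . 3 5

Step 1. [r1c5∈{2,4}] col 5 places 2 nowhere but r1c5, so r1c5=2.
Step 2. [r2c3∈{2,6}] in row 2, 6 fits only at r2c3 ⇒ r2c3=6.
Step 3. [r6c3∈{1}] nothing but 1 survives at r6c3 ⇒ r6c3=1.
Step 4. [r1c3∈{5}] r1c3 is down to just 5 ⇒ r1c3=5.
Step 5. [r3c4∈{2,4,5}] across row 3, 5 lands solely at r3c4. So r3c4=5.
Step 6. [r4c6∈{2,3,4}] col 6 places 3 nowhere but r4c6. So r4c6=3.
Step 7. [r3c6∈{2,4}] in col 6, 2 fits only at r3c6, so r3c6=2.
Step 8. [r4c4∈{4}] nothing but 4 survives at r4c4, so r4c4=4.
Step 9. [r1c6∈{4}] nothing but 4 survives at r1c6 ⇒ r1c6=4.
Step 10. [r6c4∈{2}] r6c4 has the single candidate 2. So r6c4=2.
Step 11. [r5c5∈{4}] r5c5 is down to just 4, so r5c5=4.
Step 12. [r6c2∈{6}] r6c2's peers cover all but 6. So r6c2=6.
Step 13. [r2c4∈{3}] r2c4's peers cover all but 3 ⇒ r2c4=3.
Step 14. [r4c2∈{5}] r4c2 has the single candidate 5, so r4c2=5.
Step 15. [r5c4∈{1}] nothing but 1 survives at r5c4. So r5c4=1.
Step 16. [r2c1∈{2}] r2c1 has the single candidate 2 ⇒ r2c1=2.
Step 17. [r4c3∈{2}] r4c3 has the single candidate 2 ⇒ r4c3=2.
Step 18. [r1c1∈{1}] only 1 remains possible at r1c1. So r1c1=1.
Step 19. [r3c3∈{4}] only 4 remains possible at r3c3. So r3c3=4.
Step 20. [r5c3∈{3}] r5c3's peers cover all but 3. So r5c3=3.
Step 21. [r5c1∈{5}] r5c1 has the single candidate 5. So r5c1=5.
Step 22. [r5c6∈{6}] r5c6 has the single candidate 6, so r5c6=6.

Answer: 1 3 5 6 2 4 / 2 4 6 3 5 1 / 3 1 4 5 6 2 / 6 5 2 4 1 3 / 5 2 3 1 4 6 / 4 6 1 2 3 5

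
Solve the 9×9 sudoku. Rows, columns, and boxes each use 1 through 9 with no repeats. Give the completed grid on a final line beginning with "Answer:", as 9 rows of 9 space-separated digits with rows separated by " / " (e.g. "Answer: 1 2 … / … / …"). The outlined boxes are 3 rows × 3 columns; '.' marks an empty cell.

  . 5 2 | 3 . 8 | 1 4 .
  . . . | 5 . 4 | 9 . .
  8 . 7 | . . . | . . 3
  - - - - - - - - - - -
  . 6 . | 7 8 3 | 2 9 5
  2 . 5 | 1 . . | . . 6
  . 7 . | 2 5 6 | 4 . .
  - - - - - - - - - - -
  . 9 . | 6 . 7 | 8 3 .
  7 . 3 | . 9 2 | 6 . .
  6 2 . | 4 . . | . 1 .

Step 1. [r8c2∈{1,4,8}] row 8 places 1 nowhere but r8c2 ⇒ r8c2=1.
Step 2. [r6c1∈{1,3,9}] in row 6, 3 fits only at r6c1, so r6c1=3.
Step 3. [r1c9∈{7}] r1c9's peers cover all but 7 ⇒ r1c9=7.
Step 4. [r6c8∈{8}] r6c8 is down to just 8. So r6c8=8.
Step 5. [r3c6∈{1,9}] 1 has one home in col 6: r3c6, so r3c6=1.
Step 6. [r2c3∈{1,6}] across col 3, 6 lands solely at r2c3. So r2c3=6.
Step 7. [r2c8∈{2}] only 2 remains possible at r2c8 ⇒ r2c8=2.
Step 8. [r7c3∈{4}] nothing but 4 survives at r7c3 ⇒ r7c3=4.
Step 9. [r8c8∈{5}] r8c8's peers cover all but 5. So r8c8=5.
Step 10. [r4c1∈{1,4}] across row 4, 4 lands solely at r4c1, so r4c1=4.
Step 11. [r5c8∈{7}] r5c8's peers cover all but 7 ⇒ r5c8=7.
Step 12. [r3c8∈{6}] nothing but 6 survives at r3c8, so r3c8=6.
Step 13. [r4c3∈{1}] r4c3 has the single candidate 1, so r4c3=1.
Step 14. [r3c5∈{2}] r3c5 is down to just 2, so r3c5=2.
Step 15. [r5c2∈{8}] nothing but 8 survives at r5c2, so r5c2=8.
Step 16. [r2c2∈{3}] nothing but 3 survives at r2c2. So r2c2=3.
Step 17. [r2c5∈{7}] r2c5's peers cover all but 7 ⇒ r2c5=7.
Step 18. [r7c5∈{1}] r7c5 has the single candidate 1 ⇒ r7c5=1.
Step 19. [r5c7∈{3}] r5c7's peers cover all but 3 ⇒ r5c7=3.
Step 20. [r9c3∈{8}] r9c3 is down to just 8 ⇒ r9c3=8.
Step 21. [r1c1∈{9}] only 9 remains possible at r1c1, so r1c1=9.
Step 22. [r3c2∈{4}] nothing but 4 survives at r3c2, so r3c2=4.
Step 23. [r8c9∈{4}] r8c9 has the single candidate 4, so r8c9=4.
Step 24. [r3c7∈{5}] r3c7's peers cover all but 5. So r3c7=5.
Step 25. [r2c9∈{8}] r2c9 is down to just 8, so r2c9=8.
Step 26. [r9c7∈{7}] nothing but 7 survives at r9c7 ⇒ r9c7=7.
Step 27. [r5c5∈{4}] r5c5's peers cover all but 4, so r5c5=4.
Step 28. [r5c6∈{9}] only 9 remains possible at r5c6. So r5c6=9.
Step 29. [r6c3∈{9}] only 9 remains possible at r6c3 ⇒ r6c3=9.
Step 30. [r6c9∈{1}] r6c9 has the single candidate 1. So r6c9=1.
Step 31. [r8c4∈{8}] r8c4 has the single candidate 8. So r8c4=8.
Step 32. [r9c9∈{9}] r9c9 has the single candidate 9, so r9c9=9.
Step 33. [r7c9∈{2}] r7c9's peers cover all but 2 ⇒ r7c9=2.
Step 34. [r7c1∈{5}] r7c1 has the single candidate 5. So r7c1=5.
Step 35. [r9c5∈{3}] r9c5's peers cover all but 3. So r9c5=3.
Step 36. [r9c6∈{5}] only 5 remains possible at r9c6 ⇒ r9c6=5.
Step 37. [r1c5∈{6}] r1c5's peers cover all but 6 ⇒ r1c5=6.
Step 38. [r2c1∈{1}] r2c1's peers cover all but 1. So r2c1=1.
Step 39. [r3c4∈{9}] r3c4's peers cover all but 9. So r3c4=9.

Answer: 9 5 2 3 6 8 1 4 7 / 1 3 6 5 7 4 9 2 8 / 8 4 7 9 2 1 5 6 3 / 4 6 1 7 8 3 2 9 5 / 2 8 5 1 4 9 3 7 6 / 3 7 9 2 5 6 4 8 1 / 5 9 4 6 1 7 8 3 2 / 7 1 3 8 9 2 6 5 4 / 6 2 8 4 3 5 7 1 9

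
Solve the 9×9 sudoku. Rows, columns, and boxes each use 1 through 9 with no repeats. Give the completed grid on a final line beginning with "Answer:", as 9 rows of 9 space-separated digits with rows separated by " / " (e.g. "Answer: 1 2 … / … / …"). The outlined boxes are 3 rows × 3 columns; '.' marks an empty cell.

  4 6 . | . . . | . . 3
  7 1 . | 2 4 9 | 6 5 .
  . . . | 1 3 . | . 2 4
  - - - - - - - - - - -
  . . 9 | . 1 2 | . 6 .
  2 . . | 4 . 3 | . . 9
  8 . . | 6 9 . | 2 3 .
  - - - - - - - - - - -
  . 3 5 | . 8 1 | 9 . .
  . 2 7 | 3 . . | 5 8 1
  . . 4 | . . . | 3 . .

Step 1. [r9c8∈{7}] r9c8 has the single candidate 7 ⇒ r9c8=7.
Step 2. [r5c7∈{1,7,8}] row 5 places 8 nowhere but r5c7. So r5c7=8.
Step 3. [r3c6∈{5,6,7,8}] in row 3, 6 fits only at r3c6, so r3c6=6.
Step 4. [r1c6∈{5,7,8}] col 6 places 8 nowhere but r1c6. So r1c6=8.
Step 5. [r6c6∈{5,7}] r6c6 is the only open cell in col 6 admitting 7, so r6c6=7.
Step 6. [r5c5∈{5}] r5c5 has the single candidate 5, so r5c5=5.
Step 7. [r8c1∈{6,9}] in row 8, 9 fits only at r8c1, so r8c1=9.
Step 8. [r4c9∈{5,7}] r4c9 is the only open cell in col 9 admitting 7, so r4c9=7.
Step 9. [r7c1∈{6}] nothing but 6 survives at r7c1 ⇒ r7c1=6.
Step 10. [r3c2∈{5,8,9}] across row 3, 9 lands solely at r3c2, so r3c2=9.
Step 11. [r1c7∈{1,7}] col 7 places 1 nowhere but r1c7. So r1c7=1.
Step 12. [r9c9∈{2,6}] 6 has one home in col 9: r9c9 ⇒ r9c9=6.
Step 13. [r1c4∈{5,7}] 5 has one home in row 1: r1c4, so r1c4=5.
Step 14. [r6c2∈{4,5}] row 6 places 4 nowhere but r6c2, so r6c2=4.
Step 15. [r6c3∈{1}] r6c3 has the single candidate 1 ⇒ r6c3=1.
Step 16. [r3c3∈{8}] r3c3 is down to just 8. So r3c3=8.
Step 17. [r3c1∈{5}] nothing but 5 survives at r3c1 ⇒ r3c1=5.
Step 18. [r1c8∈{9}] r1c8 has the single candidate 9, so r1c8=9.
Step 19. [r9c1∈{1}] r9c1 is down to just 1, so r9c1=1.
Step 20. [r9c5∈{2}] r9c5's peers cover all but 2 ⇒ r9c5=2.
Step 21. [r9c4∈{9}] nothing but 9 survives at r9c4 ⇒ r9c4=9.
Step 22. [r4c7∈{4}] r4c7's peers cover all but 4. So r4c7=4.
Step 23. [r8c5∈{6}] r8c5 has the single candidate 6. So r8c5=6.
Step 24. [r1c5∈{7}] nothing but 7 survives at r1c5, so r1c5=7.
Step 25. [r4c2∈{5}] only 5 remains possible at r4c2, so r4c2=5.
Step 26. [r2c9∈{8}] r2c9 is down to just 8. So r2c9=8.
Step 27. [r4c4∈{8}] r4c4 is down to just 8 ⇒ r4c4=8.
Step 28. [r5c8∈{1}] nothing but 1 survives at r5c8. So r5c8=1.
Step 29. [r9c6∈{5}] r9c6 has the single candidate 5. So r9c6=5.
Step 30. [r2c3∈{3}] r2c3 is down to just 3 ⇒ r2c3=3.
Step 31. [r8c6∈{4}] nothing but 4 survives at r8c6. So r8c6=4.
Step 32. [r4c1∈{3}] r4c1 is down to just 3. So r4c1=3.
Step 33. [r5c2∈{7}] only 7 remains possible at r5c2 ⇒ r5c2=7.
Step 34. [r6c9∈{5}] nothing but 5 survives at r6c9. So r6c9=5.
Step 35. [r1c3∈{2}] r1c3's peers cover all but 2, so r1c3=2.
Step 36. [r3c7∈{7}] r3c7 is down to just 7. So r3c7=7.
Step 37. [r7c8∈{4}] r7c8 has the single candidate 4, so r7c8=4.
Step 38. [r7c9∈{2}] r7c9 is down to just 2 ⇒ r7c9=2.
Step 39. [r7c4∈{7}] r7c4 has the single candidate 7. So r7c4=7.
Step 40. [r9c2∈{8}] nothing but 8 survives at r9c2 ⇒ r9c2=8.
Step 41. [r5c3∈{6}] r5c3 has the single candidate 6. So r5c3=6.

Answer: 4 6 2 5 7 8 1 9 3 / 7 1 3 2 4 9 6 5 8 / 5 9 8 1 3 6 7 2 4 / 3 5 9 8 1 2 4 6 7 / 2 7 6 4 5 3 8 1 9 / 8 4 1 6 9 7 2 3 5 / 6 3 5 7 8 1 9 4 2 / 9 2 7 3 6 4 5 8 1 / 1 8 4 9 2 5 3 7 6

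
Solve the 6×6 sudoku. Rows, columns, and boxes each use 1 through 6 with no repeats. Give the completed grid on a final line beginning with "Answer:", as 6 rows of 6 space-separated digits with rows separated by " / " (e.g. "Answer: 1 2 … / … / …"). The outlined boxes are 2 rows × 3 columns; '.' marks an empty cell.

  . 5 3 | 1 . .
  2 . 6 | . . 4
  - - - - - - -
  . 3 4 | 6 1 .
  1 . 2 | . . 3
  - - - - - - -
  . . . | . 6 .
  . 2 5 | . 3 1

Step 1. [r5c2∈{1,4}] col 2 places 4 nowhere but r5c2 ⇒ r5c2=4.
Step 2. [r3c6∈{2,5}] row 3 places 2 nowhere but r3c6, so r3c6=2.
Step 3. [r4c5∈{4,5}] across col 5, 4 lands solely at r4c5, so r4c5=4.
Step 4. [r4c4∈{5}] only 5 remains possible at r4c4. So r4c4=5.
Step 5. [r6c4∈{4}] only 4 remains possible at r6c4, so r6c4=4.
Step 6. [r5c6∈{5}] only 5 remains possible at r5c6. So r5c6=5.
Step 7. [r5c4∈{2}] r5c4 is down to just 2. So r5c4=2.
Step 8. [r2c4∈{3}] nothing but 3 survives at r2c4 ⇒ r2c4=3.
Step 9. [r5c1∈{3}] r5c1 is down to just 3. So r5c1=3.
Step 10. [r2c5∈{5}] r2c5 has the single candidate 5. So r2c5=5.
Step 11. [r3c1∈{5}] nothing but 5 survives at r3c1, so r3c1=5.
Step 12. [r1c1∈{4}] r1c1's peers cover all but 4 ⇒ r1c1=4.
Step 13. [r1c5∈{2}] r1c5 has the single candidate 2 ⇒ r1c5=2.
Step 14. [r6c1∈{6}] r6c1's peers cover all but 6, so r6c1=6.
Step 15. [r2c2∈{1}] r2c2 has the single candidate 1. So r2c2=1.
Step 16. [r4c2∈{6}] nothing but 6 survives at r4c2, so r4c2=6.
Step 17. [r5c3∈{1}] nothing but 1 survives at r5c3, so r5c3=1.
Step 18. [r1c6∈{6}] r1c6 is down to just 6, so r1c6=6.

Answer: 4 5 3 1 2 6 / 2 1 6 3 5 4 / 5 3 4 6 1 2 / 1 6 2 5 4 3 / 3 4 1 2 6 5 / 6 2 5 4 3 1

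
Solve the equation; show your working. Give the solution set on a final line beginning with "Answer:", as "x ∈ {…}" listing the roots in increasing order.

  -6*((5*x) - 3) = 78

Step 1. [-6*((5*x) - 3) = 78] -6·(inner) — divide through by -6 ⇒ div: (5*x) - 3 = -13.
Step 2. [(5*x) - 3 = -13] peel the -3: add 3 from each side, so sub: 5*x = -10.
Step 3. [5*x = -10] 5·(inner) — divide through by 5 ⇒ div: x = -2.

Answer: x ∈ {-2}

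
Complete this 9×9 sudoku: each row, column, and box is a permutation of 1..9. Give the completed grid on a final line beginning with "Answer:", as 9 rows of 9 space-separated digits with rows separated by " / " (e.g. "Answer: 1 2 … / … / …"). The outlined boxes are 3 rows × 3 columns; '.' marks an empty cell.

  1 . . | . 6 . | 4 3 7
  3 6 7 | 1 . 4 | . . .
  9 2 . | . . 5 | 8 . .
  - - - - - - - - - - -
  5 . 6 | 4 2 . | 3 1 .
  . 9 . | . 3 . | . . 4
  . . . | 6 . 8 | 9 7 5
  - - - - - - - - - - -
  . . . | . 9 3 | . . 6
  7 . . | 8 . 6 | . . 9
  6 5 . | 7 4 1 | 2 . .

Step 1. [r8c3∈{1,2,3,4}] in row 8, 2 fits only at r8c3 ⇒ r8c3=2.
Step 2. [r8c2∈{1,3,4}] row 8 places 3 nowhere but r8c2, so r8c2=3.
Step 3. [r9c8∈{8}] r9c8 is down to just 8. So r9c8=8.
Step 4. [r5c3∈{1,8}] r5c3 is the only open cell in row 5 admitting 1, so r5c3=1.
Step 5. [r1c2∈{8}] r1c2's peers cover all but 8. So r1c2=8.
Step 6. [r8c5∈{5}] r8c5 has the single candidate 5 ⇒ r8c5=5.
Step 7. [r5c8∈{2,6}] r5c8 is the only open cell in box 6 admitting 2, so r5c8=2.
Step 8. [r6c2∈{4}] r6c2 is down to just 4. So r6c2=4.
Step 9. [r7c1∈{4,8}] col 1 places 4 nowhere but r7c1 ⇒ r7c1=4.
Step 10. [r7c7∈{1,5,7}] r7c7 is the only open cell in row 7 admitting 7, so r7c7=7.
Step 11. [r1c6∈{2,9}] in col 6, 2 fits only at r1c6, so r1c6=2.
Step 12. [r2c7∈{5}] nothing but 5 survives at r2c7 ⇒ r2c7=5.
Step 13. [r4c2∈{7}] only 7 remains possible at r4c2, so r4c2=7.
Step 14. [r7c4∈{2}] nothing but 2 survives at r7c4 ⇒ r7c4=2.
Step 15. [r5c1∈{8}] r5c1 is down to just 8 ⇒ r5c1=8.
Step 16. [r7c3∈{8}] r7c3 is down to just 8, so r7c3=8.
Step 17. [r2c9∈{2}] r2c9's peers cover all but 2. So r2c9=2.
Step 18. [r1c4∈{9}] r1c4's peers cover all but 9 ⇒ r1c4=9.
Step 19. [r3c9∈{1}] nothing but 1 survives at r3c9. So r3c9=1.
Step 20. [r1c3∈{5}] r1c3's peers cover all but 5 ⇒ r1c3=5.
Step 21. [r7c2∈{1}] r7c2's peers cover all but 1. So r7c2=1.
Step 22. [r3c5∈{7}] r3c5 has the single candidate 7, so r3c5=7.
Step 23. [r4c9∈{8}] nothing but 8 survives at r4c9. So r4c9=8.
Step 24. [r3c3∈{4}] nothing but 4 survives at r3c3. So r3c3=4.
Step 25. [r7c8∈{5}] r7c8 is down to just 5 ⇒ r7c8=5.
Step 26. [r2c5∈{8}] r2c5 has the single candidate 8, so r2c5=8.
Step 27. [r5c7∈{6}] r5c7's peers cover all but 6. So r5c7=6.
Step 28. [r9c3∈{9}] r9c3 is down to just 9. So r9c3=9.
Step 29. [r8c8∈{4}] r8c8 is down to just 4 ⇒ r8c8=4.
Step 30. [r6c1∈{2}] nothing but 2 survives at r6c1 ⇒ r6c1=2.
Step 31. [r4c6∈{9}] only 9 remains possible at r4c6 ⇒ r4c6=9.
Step 32. [r6c5∈{1}] only 1 remains possible at r6c5. So r6c5=1.
Step 33. [r2c8∈{9}] nothing but 9 survives at r2c8 ⇒ r2c8=9.
Step 34. [r3c4∈{3}] r3c4's peers cover all but 3, so r3c4=3.
Step 35. [r3c8∈{6}] r3c8 has the single candidate 6, so r3c8=6.
Step 36. [r6c3∈{3}] r6c3's peers cover all but 3 ⇒ r6c3=3.
Step 37. [r8c7∈{1}] r8c7 has the single candidate 1, so r8c7=1.
Step 38. [r5c4∈{5}] r5c4 has the single candidate 5. So r5c4=5.
Step 39. [r9c9∈{3}] nothing but 3 survives at r9c9 ⇒ r9c9=3.
Step 40. [r5c6∈{7}] only 7 remains possible at r5c6 ⇒ r5c6=7.

Answer: 1 8 5 9 6 2 4 3 7 / 3 6 7 1 8 4 5 9 2 / 9 2 4 3 7 5 8 6 1 / 5 7 6 4 2 9 3 1 8 / 8 9 1 5 3 7 6 2 4 / 2 4 3 6 1 8 9 7 5 / 4 1 8 2 9 3 7 5 6 / 7 3 2 8 5 6 1 4 9 / 6 5 9 7 4 1 2 8 3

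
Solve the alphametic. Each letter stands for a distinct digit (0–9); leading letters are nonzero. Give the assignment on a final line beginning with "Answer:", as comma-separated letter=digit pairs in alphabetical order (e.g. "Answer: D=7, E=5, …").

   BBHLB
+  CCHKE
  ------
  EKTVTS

Step 1. [col 1: B + E ≡ S (mod 10)] several values work for S in column 1 (B + E ≡ S (mod 10), carry-in 0); try S=8. So S=8.
Step 2. [col 1: B + E ≡ S (mod 10)] several values work for E in column 1 (B + E ≡ S (mod 10), carry-in 0); try E=1, so E=1.
Step 3. [col 1: B + E ≡ S (mod 10)] in column 1 we have B+E≡S with carry-in 0; given E=1, S=8 and digits 1,8 already taken and all letters distinct, that pins B to 7 ⇒ B=7.
Step 4. [col 2: L + K ≡ T (mod 10)] several values work for L in column 2 (L + K ≡ T (mod 10), carry-in 0); try L=9, so L=9.
Step 5. [col 2: L + K ≡ T (mod 10)] no forcing yet in column 2 (carry-in 0); T=3 is free and consistent — try it. So T=3.
Step 6. [col 2: L + K ≡ T (mod 10)] in column 2 we have L+K≡T with carry-in 0; given L=9, T=3 and digits 1,3,7,8,9 already taken and all letters distinct, that pins K to 4, so K=4.
Step 7. [col 3: H + H ≡ V (mod 10)] in column 3 we have H+H≡V with carry-in 1; given nothing yet and digits 1,3,4,7,8,9 already taken and all letters distinct, that pins V to 5. So V=5.
Step 8. [col 3: H + H ≡ V (mod 10)] column 3: given V=5, carry-in 1, and digits 1,3,4,5,7,8,9 already taken and all letters distinct, H+H≡V (mod 10) forces H=2. So H=2.
Step 9. [col 4: B + C ≡ T (mod 10)] in column 4 we have B+C≡T with carry-in 0; given B=7, T=3 and digits 1,2,3,4,5,7,8,9 already taken and all letters distinct, that pins C to 6 ⇒ C=6.

Answer: B=7, C=6, E=1, H=2, K=4, L=9, S=8, T=3, V=5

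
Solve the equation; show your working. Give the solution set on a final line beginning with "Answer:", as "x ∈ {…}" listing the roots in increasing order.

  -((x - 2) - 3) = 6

Step 1. [-((x - 2) - 3) = 6] flip signs both sides. So neg: (x - 2) - 3 = -6.
Step 2. [(x - 2) - 3 = -6] the outer -3 inverts by adding 3 ⇒ sub: x - 2 = -3.
Step 3. [x - 2 = -3] the outer -2 inverts by adding 2. So sub: x = -1.

Answer: x ∈ {-1}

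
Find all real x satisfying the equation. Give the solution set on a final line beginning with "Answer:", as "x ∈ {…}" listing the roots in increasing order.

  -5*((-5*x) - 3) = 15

Step 1. [-5*((-5*x) - 3) = 15] -5 out front; divide by -5 ⇒ div: (-5*x) - 3 = -3.
Step 2. [(-5*x) - 3 = -3] -3 is outermost — add 3 both sides. So sub: -5*x = 0.
Step 3. [-5*x = 0] leading coefficient -5: divide by -5. So div: x = 0.

Answer: x ∈ {0}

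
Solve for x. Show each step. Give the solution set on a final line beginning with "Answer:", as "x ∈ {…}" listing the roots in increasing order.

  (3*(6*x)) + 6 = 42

Step 1. [(3*(6*x)) + 6 = 42] the outer +6 inverts by subtracting 6 ⇒ sub: 3*(6*x) = 36.
Step 2. [3*(6*x) = 36] leading coefficient 3: divide by 3, so div: 6*x = 12.
Step 3. [6*x = 12] leading coefficient 6: divide by 6, so div: x = 2.

Answer: x ∈ {2}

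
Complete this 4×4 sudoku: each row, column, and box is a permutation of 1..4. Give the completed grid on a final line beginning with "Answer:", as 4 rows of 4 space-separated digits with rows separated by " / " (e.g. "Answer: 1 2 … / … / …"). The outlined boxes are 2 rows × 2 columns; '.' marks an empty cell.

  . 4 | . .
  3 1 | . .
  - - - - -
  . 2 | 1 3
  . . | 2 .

Step 1. [r2c4∈{2,4}] r2c4 is the only open cell in row 2 admitting 2 ⇒ r2c4=2.
Step 2. [r4c1∈{1,4}] r4c1 is the only open cell in row 4 admitting 1. So r4c1=1.
Step 3. [r3c1∈{4}] r3c1's peers cover all but 4. So r3c1=4.
Step 4. [r4c2∈{3}] r4c2's peers cover all but 3 ⇒ r4c2=3.
Step 5. [r1c3∈{3}] r1c3's peers cover all but 3. So r1c3=3.
Step 6. [r1c4∈{1}] r1c4 has the single candidate 1 ⇒ r1c4=1.
Step 7. [r2c3∈{4}] r2c3 has the single candidate 4. So r2c3=4.
Step 8. [r1c1∈{2}] r1c1's peers cover all but 2. So r1c1=2.
Step 9. [r4c4∈{4}] r4c4 is down to just 4, so r4c4=4.

Answer: 2 4 3 1 / 3 1 4 2 / 4 2 1 3 / 1 3 2 4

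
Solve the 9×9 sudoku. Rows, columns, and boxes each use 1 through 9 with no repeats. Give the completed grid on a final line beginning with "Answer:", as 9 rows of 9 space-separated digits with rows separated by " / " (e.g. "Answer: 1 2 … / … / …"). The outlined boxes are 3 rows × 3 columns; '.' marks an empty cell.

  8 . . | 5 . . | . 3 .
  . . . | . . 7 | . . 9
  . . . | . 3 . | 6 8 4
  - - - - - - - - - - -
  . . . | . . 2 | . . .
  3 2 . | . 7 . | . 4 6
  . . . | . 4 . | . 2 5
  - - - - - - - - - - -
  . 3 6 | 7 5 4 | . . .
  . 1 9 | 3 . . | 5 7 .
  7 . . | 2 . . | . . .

Step 1. [r9c7∈{1,3,4,8,9}] r9c7 is the only open cell in col 7 admitting 4. So r9c7=4.
Step 2. [r2c4∈{1,4,6,8}] col 4 places 4 nowhere but r2c4 ⇒ r2c4=4.
Step 3. [r2c5∈{1,2,6,8}] 8 has one home in row 2: r2c5. So r2c5=8.
Step 4. [r1c5∈{1,2,6,9}] in col 5, 2 fits only at r1c5. So r1c5=2.
Step 5. [r1c6∈{1,6,9}] r1c6 is the only open cell in box 2 admitting 6 ⇒ r1c6=6.
Step 6. [r1c2∈{4,7,9}] row 1 places 9 nowhere but r1c2. So r1c2=9.
Step 7. [r4c2∈{4,5,6,7,8}] 4 has one home in col 2: r4c2, so r4c2=4.
Step 8. [r7c1∈{2}] nothing but 2 survives at r7c1 ⇒ r7c1=2.
Step 9. [r3c3∈{1,2,5,7}] across row 3, 2 lands solely at r3c3 ⇒ r3c3=2.
Step 10. [r2c8∈{1,5}] r2c8 is the only open cell in col 8 admitting 5 ⇒ r2c8=5.
Step 11. [r8c6∈{8}] r8c6 is down to just 8. So r8c6=8.
Step 12. [r9c8∈{1,6,9}] 6 has one home in col 8: r9c8, so r9c8=6.
Step 13. [r3c2∈{5,7}] across row 3, 7 lands solely at r3c2. So r3c2=7.
Step 14. [r9c9∈{1,3,8}] row 9 places 3 nowhere but r9c9 ⇒ r9c9=3.
Step 15. [r4c7∈{1,3,7,8,9}] in row 4, 3 fits only at r4c7. So r4c7=3.
Step 16. [r5c6∈{1,5,9}] in col 6, 5 fits only at r5c6, so r5c6=5.
Step 17. [r6c6∈{1,3,9}] across row 6, 3 lands solely at r6c6. So r6c6=3.
Step 18. [r9c2∈{5,8}] col 2 places 5 nowhere but r9c2. So r9c2=5.
Step 19. [r6c2∈{6,8}] across col 2, 8 lands solely at r6c2 ⇒ r6c2=8.
Step 20. [r5c3∈{1}] only 1 remains possible at r5c3 ⇒ r5c3=1.
Step 21. [r3c1∈{1,5}] 5 has one home in row 3: r3c1 ⇒ r3c1=5.
Step 22. [r2c1∈{1,6}] across col 1, 1 lands solely at r2c1 ⇒ r2c1=1.
Step 23. [r6c3∈{7}] nothing but 7 survives at r6c3. So r6c3=7.
Step 24. [r4c9∈{1,7,8}] 7 has one home in row 4: r4c9. So r4c9=7.
Step 25. [r4c4∈{1,6,8,9}] 8 has one home in row 4: r4c4, so r4c4=8.
Step 26. [r5c4∈{9}] r5c4 is down to just 9, so r5c4=9.
Step 27. [r6c4∈{1,6}] 6 has one home in col 4: r6c4, so r6c4=6.
Step 28. [r6c7∈{1,9}] across row 6, 1 lands solely at r6c7 ⇒ r6c7=1.
Step 29. [r4c8∈{9}] r4c8 is down to just 9, so r4c8=9.
Step 30. [r9c5∈{1,9}] col 5 places 9 nowhere but r9c5. So r9c5=9.
Step 31. [r7c9∈{1,8}] r7c9 is the only open cell in col 9 admitting 8. So r7c9=8.
Step 32. [r9c6∈{1}] only 1 remains possible at r9c6, so r9c6=1.
Step 33. [r8c1∈{4}] r8c1 is down to just 4 ⇒ r8c1=4.
Step 34. [r8c9∈{2}] only 2 remains possible at r8c9 ⇒ r8c9=2.
Step 35. [r5c7∈{8}] r5c7 has the single candidate 8. So r5c7=8.
Step 36. [r2c2∈{6}] r2c2's peers cover all but 6, so r2c2=6.
Step 37. [r8c5∈{6}] r8c5 has the single candidate 6, so r8c5=6.
Step 38. [r1c3∈{4}] r1c3 has the single candidate 4. So r1c3=4.
Step 39. [r6c1∈{9}] nothing but 9 survives at r6c1, so r6c1=9.
Step 40. [r4c5∈{1}] r4c5 has the single candidate 1. So r4c5=1.
Step 41. [r1c7∈{7}] r1c7 is down to just 7. So r1c7=7.
Step 42. [r7c7∈{9}] only 9 remains possible at r7c7. So r7c7=9.
Step 43. [r9c3∈{8}] r9c3 is down to just 8, so r9c3=8.
Step 44. [r7c8∈{1}] only 1 remains possible at r7c8 ⇒ r7c8=1.
Step 45. [r2c3∈{3}] r2c3 has the single candidate 3, so r2c3=3.
Step 46. [r4c1∈{6}] r4c1 has the single candidate 6, so r4c1=6.
Step 47. [r4c3∈{5}] nothing but 5 survives at r4c3 ⇒ r4c3=5.
Step 48. [r2c7∈{2}] r2c7's peers cover all but 2. So r2c7=2.
Step 49. [r3c4∈{1}] r3c4's peers cover all but 1, so r3c4=1.
Step 50. [r1c9∈{1}] only 1 remains possible at r1c9. So r1c9=1.
Step 51. [r3c6∈{9}] r3c6 has the single candidate 9 ⇒ r3c6=9.

Answer: 8 9 4 5 2 6 7 3 1 / 1 6 3 4 8 7 2 5 9 / 5 7 2 1 3 9 6 8 4 / 6 4 5 8 1 2 3 9 7 / 3 2 1 9 7 5 8 4 6 / 9 8 7 6 4 3 1 2 5 / 2 3 6 7 5 4 9 1 8 / 4 1 9 3 6 8 5 7 2 / 7 5 8 2 9 1 4 6 3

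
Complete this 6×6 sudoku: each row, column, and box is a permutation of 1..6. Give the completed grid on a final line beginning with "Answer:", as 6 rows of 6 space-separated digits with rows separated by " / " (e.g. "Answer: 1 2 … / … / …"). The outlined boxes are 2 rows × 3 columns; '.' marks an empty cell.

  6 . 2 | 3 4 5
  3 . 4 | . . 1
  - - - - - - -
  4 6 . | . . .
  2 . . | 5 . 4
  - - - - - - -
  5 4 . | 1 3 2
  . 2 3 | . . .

Step 1. [r4c5∈{1,6}] across row 4, 6 lands solely at r4c5. So r4c5=6.
Step 2. [r2c5∈{2}] r2c5 has the single candidate 2, so r2c5=2.
Step 3. [r4c3∈{1}] nothing but 1 survives at r4c3. So r4c3=1.
Step 4. [r2c4∈{6}] r2c4 is down to just 6 ⇒ r2c4=6.
Step 5. [r6c4∈{4}] r6c4 has the single candidate 4. So r6c4=4.
Step 6. [r3c6∈{3}] nothing but 3 survives at r3c6. So r3c6=3.
Step 7. [r6c5∈{5}] r6c5's peers cover all but 5, so r6c5=5.
Step 8. [r3c5∈{1}] nothing but 1 survives at r3c5 ⇒ r3c5=1.
Step 9. [r2c2∈{5}] nothing but 5 survives at r2c2. So r2c2=5.
Step 10. [r3c3∈{5}] r3c3 has the single candidate 5. So r3c3=5.
Step 11. [r6c6∈{6}] r6c6 has the single candidate 6, so r6c6=6.
Step 12. [r1c2∈{1}] r1c2's peers cover all but 1 ⇒ r1c2=1.
Step 13. [r6c1∈{1}] nothing but 1 survives at r6c1, so r6c1=1.
Step 14. [r3c4∈{2}] r3c4 has the single candidate 2. So r3c4=2.
Step 15. [r5c3∈{6}] r5c3 is down to just 6 ⇒ r5c3=6.
Step 16. [r4c2∈{3}] r4c2's peers cover all but 3, so r4c2=3.

Answer: 6 1 2 3 4 5 / 3 5 4 6 2 1 / 4 6 5 2 1 3 / 2 3 1 5 6 4 / 5 4 6 1 3 2 / 1 2 3 4 5 6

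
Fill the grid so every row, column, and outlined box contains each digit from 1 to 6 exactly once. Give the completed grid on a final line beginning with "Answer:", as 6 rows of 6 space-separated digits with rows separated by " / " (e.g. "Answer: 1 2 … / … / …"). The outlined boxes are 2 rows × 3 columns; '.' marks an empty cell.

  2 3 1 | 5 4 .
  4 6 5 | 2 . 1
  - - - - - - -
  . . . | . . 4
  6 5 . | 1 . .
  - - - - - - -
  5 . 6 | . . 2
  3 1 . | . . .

Step 1. [r3c5∈{2,3,5,6}] across row 3, 5 lands solely at r3c5, so r3c5=5.
Step 2. [r4c3∈{2,3,4}] 4 has one home in row 4: r4c3. So r4c3=4.
Step 3. [r6c4∈{4,6}] r6c4 is the only open cell in row 6 admitting 4, so r6c4=4.
Step 4. [r4c6∈{3}] r4c6 is down to just 3. So r4c6=3.
Step 5. [r2c5∈{3}] r2c5 is down to just 3 ⇒ r2c5=3.
Step 6. [r1c6∈{6}] r1c6 is down to just 6, so r1c6=6.
Step 7. [r3c2∈{2}] r3c2 is down to just 2, so r3c2=2.
Step 8. [r4c5∈{2}] only 2 remains possible at r4c5. So r4c5=2.
Step 9. [r3c4∈{6}] only 6 remains possible at r3c4 ⇒ r3c4=6.
Step 10. [r6c6∈{5}] r6c6's peers cover all but 5. So r6c6=5.
Step 11. [r6c5∈{6}] r6c5 is down to just 6, so r6c5=6.
Step 12. [r3c3∈{3}] r3c3 has the single candidate 3, so r3c3=3.
Step 13. [r6c3∈{2}] r6c3 is down to just 2, so r6c3=2.
Step 14. [r5c4∈{3}] r5c4 has the single candidate 3 ⇒ r5c4=3.
Step 15. [r5c2∈{4}] nothing but 4 survives at r5c2. So r5c2=4.
Step 16. [r5c5∈{1}] r5c5 has the single candidate 1, so r5c5=1.
Step 17. [r3c1∈{1}] r3c1's peers cover all but 1, so r3c1=1.

Answer: 2 3 1 5 4 6 / 4 6 5 2 3 1 / 1 2 3 6 5 4 / 6 5 4 1 2 3 / 5 4 6 3 1 2 / 3 1 2 4 6 5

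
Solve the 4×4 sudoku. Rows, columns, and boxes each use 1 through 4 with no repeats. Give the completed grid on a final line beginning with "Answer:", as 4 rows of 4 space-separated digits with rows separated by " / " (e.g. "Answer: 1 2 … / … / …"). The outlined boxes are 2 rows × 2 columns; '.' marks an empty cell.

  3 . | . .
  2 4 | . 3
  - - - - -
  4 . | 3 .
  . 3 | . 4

Step 1. [r2c3∈{1}] only 1 remains possible at r2c3. So r2c3=1.
Step 2. [r4c3∈{2}] r4c3's peers cover all but 2 ⇒ r4c3=2.
Step 3. [r3c2∈{1,2}] row 3 places 2 nowhere but r3c2 ⇒ r3c2=2.
Step 4. [r1c3∈{4}] r1c3 is down to just 4, so r1c3=4.
Step 5. [r3c4∈{1}] r3c4 has the single candidate 1 ⇒ r3c4=1.
Step 6. [r1c2∈{1}] nothing but 1 survives at r1c2. So r1c2=1.
Step 7. [r1c4∈{2}] r1c4 has the single candidate 2 ⇒ r1c4=2.
Step 8. [r4c1∈{1}] nothing but 1 survives at r4c1 ⇒ r4c1=1.

Answer: 3 1 4 2 / 2 4 1 3 / 4 2 3 1 / 1 3 2 4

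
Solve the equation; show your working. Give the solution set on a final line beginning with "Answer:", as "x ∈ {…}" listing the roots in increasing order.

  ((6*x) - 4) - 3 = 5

Step 1. [((6*x) - 4) - 3 = 5] peel the -3: add 3 from each side. So sub: (6*x) - 4 = 8.
Step 2. [(6*x) - 4 = 8] -4 is outermost — add 4 both sides ⇒ sub: 6*x = 12.
Step 3. [6*x = 12] leading coefficient 6: divide by 6, so div: x = 2.

Answer: x ∈ {2}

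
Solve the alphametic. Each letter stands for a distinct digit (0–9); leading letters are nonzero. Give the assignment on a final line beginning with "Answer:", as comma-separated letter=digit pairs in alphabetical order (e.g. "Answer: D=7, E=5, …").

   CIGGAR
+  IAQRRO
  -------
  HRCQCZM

Step 1. [H] H is the leading digit of a 7-digit sum of two 6-digit numbers; the final carry is exactly 1. So H=1.
Step 2. [col 1: R + O ≡ M (mod 10)] column 1 (R + O ≡ M (mod 10), carry-in 0) doesn't pin R yet; pick R=4 and continue. So R=4.
Step 3. [col 1: R + O ≡ M (mod 10)] column 1 (R + O ≡ M (mod 10), carry-in 0) doesn't pin O yet; pick O=9 and continue, so O=9.
Step 4. [col 1: R + O ≡ M (mod 10)] in column 1 we have R+O≡M with carry-in 0; given R=4, O=9 and digits 1,4,9 already taken and all letters distinct, that pins M to 3. So M=3.
Step 5. [col 2: A + R ≡ Z (mod 10)] column 2 (A + R ≡ Z (mod 10), carry-in 1) doesn't pin A yet; pick A=7 and continue, so A=7.
Step 6. [col 2: A + R ≡ Z (mod 10)] column 2 reads A+R+carry(1)=Z with A=7, R=4; with digits 1,3,4,7,9 already taken and all letters distinct, the only value for Z is 2 ⇒ Z=2.
Step 7. [col 3: G + R ≡ C (mod 10)] G=0 is one option consistent with column 3 (G + R ≡ C (mod 10), carry-in 1) — take it. So G=0.
Step 8. [col 3: G + R ≡ C (mod 10)] in column 3 we have G+R≡C with carry-in 1; given G=0, R=4 and digits 0,1,2,3,4,7,9 already taken and all letters distinct, that pins C to 5, so C=5.
Step 9. [col 4: G + Q ≡ Q (mod 10)] no forcing yet in column 4 (carry-in 0); Q=6 is free and consistent — try it, so Q=6.
Step 10. [col 5: I + A ≡ C (mod 10)] from column 5 (A=7, C=5, carry-in 0, digits 0,1,2,3,4,5,6,7,9 already taken and all letters distinct): I must equal 8 ⇒ I=8.

Answer: A=7, C=5, G=0, H=1, I=8, M=3, O=9, Q=6, R=4, Z=2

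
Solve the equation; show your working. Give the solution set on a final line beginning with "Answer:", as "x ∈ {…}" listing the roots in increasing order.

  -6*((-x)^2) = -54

Step 1. [-6*((-x)^2) = -54] leading coefficient -6: divide by -6 ⇒ div: (-x)^2 = 9.
Step 2. [(-x)^2 = 9] LHS squared, RHS 9 ≥ 0: apply √ (±). So sqrt: -x = 3 or -3.
Step 3. [-x = 3 or -3] flip signs both sides. So neg: x = -3 or 3.

Answer: x ∈ {-3, 3}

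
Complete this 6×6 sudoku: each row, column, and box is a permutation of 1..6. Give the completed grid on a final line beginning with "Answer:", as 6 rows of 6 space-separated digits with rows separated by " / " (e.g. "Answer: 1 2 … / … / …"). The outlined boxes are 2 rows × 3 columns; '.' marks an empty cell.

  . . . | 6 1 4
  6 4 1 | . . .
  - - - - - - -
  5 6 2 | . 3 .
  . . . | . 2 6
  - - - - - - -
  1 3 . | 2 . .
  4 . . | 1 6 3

Step 1. [r2c5∈{5}] r2c5 has the single candidate 5 ⇒ r2c5=5.
Step 2. [r6c3∈{5}] r6c3's peers cover all but 5 ⇒ r6c3=5.
Step 3. [r1c3∈{3}] nothing but 3 survives at r1c3. So r1c3=3.
Step 4. [r1c2∈{2,5}] in row 1, 5 fits only at r1c2 ⇒ r1c2=5.
Step 5. [r3c4∈{4}] only 4 remains possible at r3c4, so r3c4=4.
Step 6. [r5c6∈{5}] r5c6 is down to just 5, so r5c6=5.
Step 7. [r4c2∈{1}] r4c2 has the single candidate 1. So r4c2=1.
Step 8. [r1c1∈{2}] r1c1 has the single candidate 2, so r1c1=2.
Step 9. [r4c3∈{4}] r4c3 is down to just 4, so r4c3=4.
Step 10. [r4c4∈{5}] r4c4's peers cover all but 5, so r4c4=5.
Step 11. [r2c4∈{3}] r2c4 has the single candidate 3. So r2c4=3.
Step 12. [r2c6∈{2}] r2c6 is down to just 2 ⇒ r2c6=2.
Step 13. [r4c1∈{3}] only 3 remains possible at r4c1 ⇒ r4c1=3.
Step 14. [r6c2∈{2}] r6c2 has the single candidate 2 ⇒ r6c2=2.
Step 15. [r5c5∈{4}] only 4 remains possible at r5c5, so r5c5=4.
Step 16. [r5c3∈{6}] r5c3 is down to just 6, so r5c3=6.
Step 17. [r3c6∈{1}] r3c6 is down to just 1 ⇒ r3c6=1.

Answer: 2 5 3 6 1 4 / 6 4 1 3 5 2 / 5 6 2 4 3 1 / 3 1 4 5 2 6 / 1 3 6 2 4 5 / 4 2 5 1 6 3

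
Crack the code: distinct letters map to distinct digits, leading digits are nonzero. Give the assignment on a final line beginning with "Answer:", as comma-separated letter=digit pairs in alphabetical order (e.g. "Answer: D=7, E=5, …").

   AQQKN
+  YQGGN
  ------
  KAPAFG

Step 1. [col 1: N + N ≡ G (mod 10)] several values work for N in column 1 (N + N ≡ G (mod 10), carry-in 0); try N=6 ⇒ N=6.
Step 2. [K] K is the leading digit of a 6-digit sum of two 5-digit numbers; the final carry is exactly 1, so K=1.
Step 3. [col 1: N + N ≡ G (mod 10)] column 1 reads N+N+carry(0)=G with N=6; with digits 1,6 already taken and all letters distinct, the only value for G is 2 ⇒ G=2.
Step 4. [col 2: K + G ≡ F (mod 10)] from column 2 (K=1, G=2, carry-in 1, digits 1,2,6 already taken and all letters distinct): F must equal 4. So F=4.
Step 5. [col 3: Q + G ≡ A (mod 10)] Q=5 is one option consistent with column 3 (Q + G ≡ A (mod 10), carry-in 0) — take it ⇒ Q=5.
Step 6. [col 3: Q + G ≡ A (mod 10)] column 3 reads Q+G+carry(0)=A with Q=5, G=2; with digits 1,2,4,5,6 already taken and all letters distinct, the only value for A is 7. So A=7.
Step 7. [col 4: Q + Q ≡ P (mod 10)] from column 4 (Q=5, carry-in 0, digits 1,2,4,5,6,7 already taken and all letters distinct): P must equal 0. So P=0.
Step 8. [col 5: A + Y ≡ A (mod 10)] from column 5 (A=7, carry-in 1, digits 0,1,2,4,5,6,7 already taken and all letters distinct): Y must equal 9 ⇒ Y=9.

Answer: A=7, F=4, G=2, K=1, N=6, P=0, Q=5, Y=9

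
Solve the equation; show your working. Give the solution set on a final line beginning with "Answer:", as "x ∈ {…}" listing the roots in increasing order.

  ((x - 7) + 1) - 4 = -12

Step 1. [((x - 7) + 1) - 4 = -12] add 4: x sits inside (… - 4). So sub: (x - 7) + 1 = -8.
Step 2. [(x - 7) + 1 = -8] +1 is outermost — subtract 1 both sides. So sub: x - 7 = -9.
Step 3. [x - 7 = -9] -7 is outermost — add 7 both sides ⇒ sub: x = -2.

Answer: x ∈ {-2}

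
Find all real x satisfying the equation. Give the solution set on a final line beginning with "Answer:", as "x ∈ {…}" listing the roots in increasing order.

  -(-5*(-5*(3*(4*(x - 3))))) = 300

Step 1. [-(-5*(-5*(3*(4*(x - 3))))) = 300] LHS negated; negate both sides. So neg: -5*(-5*(3*(4*(x - 3)))) = -300.
Step 2. [-5*(-5*(3*(4*(x - 3)))) = -300] divide by the outer -5 ⇒ div: -5*(3*(4*(x - 3))) = 60.
Step 3. [-5*(3*(4*(x - 3))) = 60] LHS = -5·(…); ÷-5 both sides. So div: 3*(4*(x - 3)) = -12.
Step 4. [3*(4*(x - 3)) = -12] leading coefficient 3: divide by 3. So div: 4*(x - 3) = -4.
Step 5. [4*(x - 3) = -4] divide by the outer 4, so div: x - 3 = -1.
Step 6. [x - 3 = -1] -3 is outermost — add 3 both sides, so sub: x = 2.

Answer: x ∈ {2}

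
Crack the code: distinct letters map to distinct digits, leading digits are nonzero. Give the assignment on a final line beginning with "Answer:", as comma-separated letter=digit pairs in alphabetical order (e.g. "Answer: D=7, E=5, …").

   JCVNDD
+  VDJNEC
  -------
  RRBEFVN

Step 1. [col 1: D + C ≡ N (mod 10)] no forcing yet in column 1 (carry-in 0); C=3 is free and consistent — try it. So C=3.
Step 2. [col 1: D + C ≡ N (mod 10)] N=8 is one option consistent with column 1 (D + C ≡ N (mod 10), carry-in 0) — take it ⇒ N=8.
Step 3. [col 1: D + C ≡ N (mod 10)] from column 1 (C=3, N=8, carry-in 0, digits 3,8 already taken and all letters distinct): D must equal 5, so D=5.
Step 4. [col 2: D + E ≡ V (mod 10)] E=2 is one option consistent with column 2 (D + E ≡ V (mod 10), carry-in 0) — take it, so E=2.
Step 5. [col 2: D + E ≡ V (mod 10)] column 2 reads D+E+carry(0)=V with D=5, E=2; with digits 2,3,5,8 already taken and all letters distinct, the only value for V is 7, so V=7.
Step 6. [col 3: N + N ≡ F (mod 10)] column 3: given N=8, carry-in 0, and digits 2,3,5,7,8 already taken and all letters distinct, N+N≡F (mod 10) forces F=6 ⇒ F=6.
Step 7. [col 4: V + J ≡ E (mod 10)] column 4: given V=7, E=2, carry-in 1, and digits 2,3,5,6,7,8 already taken and all letters distinct, V+J≡E (mod 10) forces J=4. So J=4.
Step 8. [col 5: C + D ≡ B (mod 10)] column 5 reads C+D+carry(1)=B with C=3, D=5; with digits 2,3,4,5,6,7,8 already taken and all letters distinct, the only value for B is 9, so B=9.
Step 9. [col 6: J + V ≡ R (mod 10)] in column 6 we have J+V≡R with carry-in 0; given J=4, V=7 and digits 2,3,4,5,6,7,8,9 already taken and all letters distinct, that pins R to 1, so R=1.

Answer: B=9, C=3, D=5, E=2, F=6, J=4, N=8, R=1, V=7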